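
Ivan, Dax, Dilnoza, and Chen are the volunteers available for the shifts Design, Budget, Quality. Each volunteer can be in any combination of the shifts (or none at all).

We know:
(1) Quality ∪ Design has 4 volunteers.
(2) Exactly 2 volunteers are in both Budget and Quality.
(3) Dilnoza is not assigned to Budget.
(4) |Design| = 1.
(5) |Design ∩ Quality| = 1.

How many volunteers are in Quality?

4

From (3): Dilnoza ∉ Budget.
Suppose Ivan ∉ Quality: no assignment then satisfies all the clues, so Ivan ∈ Quality.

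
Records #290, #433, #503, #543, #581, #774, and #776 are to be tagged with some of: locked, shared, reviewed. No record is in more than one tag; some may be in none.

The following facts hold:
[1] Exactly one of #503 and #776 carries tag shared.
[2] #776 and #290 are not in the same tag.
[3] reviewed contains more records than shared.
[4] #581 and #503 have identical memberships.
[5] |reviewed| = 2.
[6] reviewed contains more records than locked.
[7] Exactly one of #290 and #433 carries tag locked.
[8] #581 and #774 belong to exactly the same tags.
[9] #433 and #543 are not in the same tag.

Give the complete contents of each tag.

locked = {#433}; shared = {#776}; reviewed = {#290, #543}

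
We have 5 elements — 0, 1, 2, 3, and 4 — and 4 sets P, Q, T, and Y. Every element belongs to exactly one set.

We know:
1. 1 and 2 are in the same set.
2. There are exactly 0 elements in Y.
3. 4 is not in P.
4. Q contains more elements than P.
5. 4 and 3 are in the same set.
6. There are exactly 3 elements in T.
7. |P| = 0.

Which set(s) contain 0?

0: T

From (3): 4 ∉ P.
(2): Y already has 0, so the rest are out.
(5): 3 matches 4: 3 ∉ P.
(7): P already has 0, so the rest are out.
Suppose 0 ∈ Q: no assignment then satisfies all the clues, so 0 ∉ Q.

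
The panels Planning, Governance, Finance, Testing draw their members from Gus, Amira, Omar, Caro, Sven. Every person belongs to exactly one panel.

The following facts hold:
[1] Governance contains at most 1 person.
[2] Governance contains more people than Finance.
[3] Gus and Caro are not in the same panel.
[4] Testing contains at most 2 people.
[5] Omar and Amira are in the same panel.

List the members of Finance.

Finance = {}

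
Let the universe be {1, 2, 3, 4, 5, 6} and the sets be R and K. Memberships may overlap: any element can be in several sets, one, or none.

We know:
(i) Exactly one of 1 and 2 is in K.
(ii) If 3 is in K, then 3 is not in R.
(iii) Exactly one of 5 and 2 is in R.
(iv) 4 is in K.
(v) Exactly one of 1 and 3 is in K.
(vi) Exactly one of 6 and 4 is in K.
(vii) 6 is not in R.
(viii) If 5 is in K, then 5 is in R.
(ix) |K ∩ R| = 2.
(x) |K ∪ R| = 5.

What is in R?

R = {1, 4, 5}

From (iv): 4 ∈ K.
From (vii): 6 ∉ R.
(vi) (exactly one): 6 ∉ K.
Suppose 1 ∉ R: no assignment then satisfies all the clues, so 1 ∈ R.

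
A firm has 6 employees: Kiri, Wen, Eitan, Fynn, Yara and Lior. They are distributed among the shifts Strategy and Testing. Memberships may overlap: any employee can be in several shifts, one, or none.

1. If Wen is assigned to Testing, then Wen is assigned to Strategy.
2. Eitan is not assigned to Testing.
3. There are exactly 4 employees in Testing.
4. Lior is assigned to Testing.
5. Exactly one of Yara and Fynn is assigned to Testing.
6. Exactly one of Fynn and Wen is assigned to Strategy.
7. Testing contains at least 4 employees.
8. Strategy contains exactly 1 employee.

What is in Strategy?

From (2): Eitan ∉ Testing.
From (4): Lior ∈ Testing.
Suppose Kiri ∈ Strategy: no assignment then satisfies all the clues, so Kiri ∉ Strategy.

Strategy = {Wen}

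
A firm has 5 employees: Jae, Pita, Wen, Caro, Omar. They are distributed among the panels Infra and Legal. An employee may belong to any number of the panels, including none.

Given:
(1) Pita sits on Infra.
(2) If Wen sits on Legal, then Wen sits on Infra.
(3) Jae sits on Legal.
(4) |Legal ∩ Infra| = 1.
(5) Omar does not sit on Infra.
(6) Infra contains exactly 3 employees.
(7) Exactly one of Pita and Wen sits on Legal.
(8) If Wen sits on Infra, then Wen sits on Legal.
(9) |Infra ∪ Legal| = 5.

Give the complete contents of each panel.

From (1): Pita ∈ Infra.
From (3): Jae ∈ Legal.
From (5): Omar ∉ Infra.
Suppose Jae ∈ Infra: no assignment then satisfies all the clues, so Jae ∉ Infra.

Infra = {Caro, Pita, Wen}; Legal = {Jae, Omar, Wen}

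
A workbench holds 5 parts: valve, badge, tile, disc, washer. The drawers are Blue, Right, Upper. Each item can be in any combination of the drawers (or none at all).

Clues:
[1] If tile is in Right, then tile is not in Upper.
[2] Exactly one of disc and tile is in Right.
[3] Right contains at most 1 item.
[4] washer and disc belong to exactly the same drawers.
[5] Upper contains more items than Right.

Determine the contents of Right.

Right = {tile}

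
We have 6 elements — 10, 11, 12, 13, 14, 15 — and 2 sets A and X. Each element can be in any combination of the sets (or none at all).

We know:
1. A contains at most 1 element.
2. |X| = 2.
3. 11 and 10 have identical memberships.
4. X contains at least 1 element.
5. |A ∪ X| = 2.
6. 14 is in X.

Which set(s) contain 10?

10: none

From (6): 14 ∈ X.
Suppose 10 ∈ A: no assignment then satisfies all the clues, so 10 ∉ A.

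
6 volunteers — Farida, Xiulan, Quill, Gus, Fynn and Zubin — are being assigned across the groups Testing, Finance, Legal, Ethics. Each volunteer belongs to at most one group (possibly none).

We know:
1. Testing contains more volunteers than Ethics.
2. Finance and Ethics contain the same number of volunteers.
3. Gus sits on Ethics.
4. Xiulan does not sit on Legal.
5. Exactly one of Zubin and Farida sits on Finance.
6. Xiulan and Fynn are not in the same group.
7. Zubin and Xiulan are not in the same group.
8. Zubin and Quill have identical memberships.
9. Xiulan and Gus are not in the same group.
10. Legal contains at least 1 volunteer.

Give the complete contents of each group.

Testing = {Quill, Zubin}; Finance = {Farida}; Legal = {Fynn}; Ethics = {Gus}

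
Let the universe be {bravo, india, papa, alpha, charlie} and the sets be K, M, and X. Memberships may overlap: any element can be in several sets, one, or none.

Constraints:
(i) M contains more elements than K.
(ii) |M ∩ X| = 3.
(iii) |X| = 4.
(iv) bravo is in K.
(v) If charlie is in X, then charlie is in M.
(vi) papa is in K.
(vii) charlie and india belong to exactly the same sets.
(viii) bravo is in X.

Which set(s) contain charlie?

charlie: M, X

From (iv): bravo ∈ K.
From (vi): papa ∈ K.
From (viii): bravo ∈ X.
Suppose charlie ∈ K: no assignment then satisfies all the clues, so charlie ∉ K.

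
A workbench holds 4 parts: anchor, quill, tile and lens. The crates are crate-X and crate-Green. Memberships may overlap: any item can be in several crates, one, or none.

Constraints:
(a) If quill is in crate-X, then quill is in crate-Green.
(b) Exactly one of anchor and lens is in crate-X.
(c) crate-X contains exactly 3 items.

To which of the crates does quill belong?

quill: crate-Green, crate-X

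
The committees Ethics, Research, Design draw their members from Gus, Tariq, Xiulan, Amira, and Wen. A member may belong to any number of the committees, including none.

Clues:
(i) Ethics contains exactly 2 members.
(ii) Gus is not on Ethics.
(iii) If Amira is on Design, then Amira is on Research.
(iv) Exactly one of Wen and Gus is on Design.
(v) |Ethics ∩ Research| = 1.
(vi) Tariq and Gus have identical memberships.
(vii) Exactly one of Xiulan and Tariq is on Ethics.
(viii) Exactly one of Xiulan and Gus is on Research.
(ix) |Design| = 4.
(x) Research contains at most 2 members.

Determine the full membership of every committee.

Ethics = {Wen, Xiulan}; Research = {Amira, Xiulan}; Design = {Amira, Gus, Tariq, Xiulan}

From (ii): Gus ∉ Ethics.
(vi): Tariq matches Gus: Tariq ∉ Ethics.
(vii) (exactly one): Xiulan ∈ Ethics.
Suppose Gus ∈ Research: no assignment then satisfies all the clues, so Gus ∉ Research.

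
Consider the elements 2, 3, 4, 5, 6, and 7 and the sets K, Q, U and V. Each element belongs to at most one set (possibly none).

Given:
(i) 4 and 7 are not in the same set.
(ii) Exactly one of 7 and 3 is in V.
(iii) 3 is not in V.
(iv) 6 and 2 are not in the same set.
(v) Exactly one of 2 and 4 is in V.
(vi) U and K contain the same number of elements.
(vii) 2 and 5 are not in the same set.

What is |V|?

2

From (iii): 3 ∉ V.
(ii) (exactly one): 7 ∈ V.
(i): 4 ∉ V.
(v) (exactly one): 2 ∈ V.
(vii): 5 ∉ V.
(iv): 6 ∉ V.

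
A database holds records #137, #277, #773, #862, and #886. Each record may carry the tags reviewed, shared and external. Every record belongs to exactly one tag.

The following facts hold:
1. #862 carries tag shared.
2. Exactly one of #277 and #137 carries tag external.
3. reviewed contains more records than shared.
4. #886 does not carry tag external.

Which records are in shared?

From (1): #862 ∈ shared.
From (4): #886 ∉ external.
Suppose #137 ∈ shared: no assignment then satisfies all the clues, so #137 ∉ shared.

shared = {#862}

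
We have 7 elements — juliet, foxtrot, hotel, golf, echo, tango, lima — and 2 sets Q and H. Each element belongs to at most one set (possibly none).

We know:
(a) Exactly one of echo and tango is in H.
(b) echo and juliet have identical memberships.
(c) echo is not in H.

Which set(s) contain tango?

From (c): echo ∉ H.
(a) (exactly one): tango ∈ H.
(b): juliet matches echo: juliet ∉ H.

tango: H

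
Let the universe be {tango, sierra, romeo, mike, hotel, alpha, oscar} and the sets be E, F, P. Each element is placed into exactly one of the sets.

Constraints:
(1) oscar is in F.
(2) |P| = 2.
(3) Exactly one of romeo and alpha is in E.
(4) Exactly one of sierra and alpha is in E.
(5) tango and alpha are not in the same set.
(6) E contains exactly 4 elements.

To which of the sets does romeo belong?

From (1): oscar ∈ F.
Suppose romeo ∉ E: no assignment then satisfies all the clues, so romeo ∈ E.

romeo: E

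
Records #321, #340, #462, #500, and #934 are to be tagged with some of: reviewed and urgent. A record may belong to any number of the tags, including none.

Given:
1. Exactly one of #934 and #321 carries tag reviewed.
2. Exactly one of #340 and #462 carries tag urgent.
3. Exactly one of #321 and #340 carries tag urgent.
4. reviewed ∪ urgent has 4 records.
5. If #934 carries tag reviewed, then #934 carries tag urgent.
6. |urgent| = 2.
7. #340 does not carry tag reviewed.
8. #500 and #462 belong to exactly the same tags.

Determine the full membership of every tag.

From (7): #340 ∉ reviewed.
Suppose #321 ∈ reviewed: no assignment then satisfies all the clues, so #321 ∉ reviewed.

reviewed = {#462, #500, #934}; urgent = {#340, #934}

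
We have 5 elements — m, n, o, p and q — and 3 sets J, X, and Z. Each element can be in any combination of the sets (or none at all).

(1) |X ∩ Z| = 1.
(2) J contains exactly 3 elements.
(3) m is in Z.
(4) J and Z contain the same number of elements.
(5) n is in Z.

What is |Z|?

3

From (3): m ∈ Z.
From (5): n ∈ Z.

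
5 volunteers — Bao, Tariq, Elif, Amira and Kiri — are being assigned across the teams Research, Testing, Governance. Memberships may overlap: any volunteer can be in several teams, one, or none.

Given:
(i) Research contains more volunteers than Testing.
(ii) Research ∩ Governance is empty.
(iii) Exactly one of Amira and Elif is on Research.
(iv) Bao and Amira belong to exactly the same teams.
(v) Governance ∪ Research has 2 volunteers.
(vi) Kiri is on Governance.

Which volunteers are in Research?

Research = {Elif}

From (vi): Kiri ∈ Governance.
(ii) (disjoint): Kiri ∉ Research.
Suppose Bao ∈ Research: no assignment then satisfies all the clues, so Bao ∉ Research.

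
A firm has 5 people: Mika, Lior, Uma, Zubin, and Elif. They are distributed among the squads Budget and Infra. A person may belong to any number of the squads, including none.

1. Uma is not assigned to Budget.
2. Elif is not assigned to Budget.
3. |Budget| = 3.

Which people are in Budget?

Budget = {Lior, Mika, Zubin}

From (1): Uma ∉ Budget.
From (2): Elif ∉ Budget.
(3): only 3 candidates remain for Budget, so all are in.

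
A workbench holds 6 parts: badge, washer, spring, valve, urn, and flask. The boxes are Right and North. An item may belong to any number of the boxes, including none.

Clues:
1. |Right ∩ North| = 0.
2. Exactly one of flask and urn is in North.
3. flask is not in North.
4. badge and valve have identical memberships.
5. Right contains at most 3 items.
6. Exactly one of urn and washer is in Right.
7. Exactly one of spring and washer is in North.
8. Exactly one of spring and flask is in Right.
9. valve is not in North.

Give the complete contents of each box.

Right = {flask, washer}; North = {spring, urn}

From (3): flask ∉ North.
From (9): valve ∉ North.
(2) (exactly one): urn ∈ North.
(4): badge matches valve: badge ∉ North.
Suppose badge ∈ Right: no assignment then satisfies all the clues, so badge ∉ Right.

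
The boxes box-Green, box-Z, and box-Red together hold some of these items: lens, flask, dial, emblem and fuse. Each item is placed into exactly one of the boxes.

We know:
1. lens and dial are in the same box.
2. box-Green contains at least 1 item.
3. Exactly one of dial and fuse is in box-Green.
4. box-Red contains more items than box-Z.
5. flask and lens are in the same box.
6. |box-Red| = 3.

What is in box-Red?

box-Red = {dial, flask, lens}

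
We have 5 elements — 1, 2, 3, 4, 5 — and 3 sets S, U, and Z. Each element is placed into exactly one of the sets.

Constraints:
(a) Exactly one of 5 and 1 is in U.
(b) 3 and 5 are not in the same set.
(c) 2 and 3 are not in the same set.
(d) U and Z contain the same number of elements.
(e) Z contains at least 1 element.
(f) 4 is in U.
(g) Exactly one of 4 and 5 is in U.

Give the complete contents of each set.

S = {3}; U = {1, 4}; Z = {2, 5}

From (f): 4 ∈ U.
(g) (exactly one): 5 ∉ U.
(a) (exactly one): 1 ∈ U.
Suppose 2 ∈ S: no assignment then satisfies all the clues, so 2 ∉ S.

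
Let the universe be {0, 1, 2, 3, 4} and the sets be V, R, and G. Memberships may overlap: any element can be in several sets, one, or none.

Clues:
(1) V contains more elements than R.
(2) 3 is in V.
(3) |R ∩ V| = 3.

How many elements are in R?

3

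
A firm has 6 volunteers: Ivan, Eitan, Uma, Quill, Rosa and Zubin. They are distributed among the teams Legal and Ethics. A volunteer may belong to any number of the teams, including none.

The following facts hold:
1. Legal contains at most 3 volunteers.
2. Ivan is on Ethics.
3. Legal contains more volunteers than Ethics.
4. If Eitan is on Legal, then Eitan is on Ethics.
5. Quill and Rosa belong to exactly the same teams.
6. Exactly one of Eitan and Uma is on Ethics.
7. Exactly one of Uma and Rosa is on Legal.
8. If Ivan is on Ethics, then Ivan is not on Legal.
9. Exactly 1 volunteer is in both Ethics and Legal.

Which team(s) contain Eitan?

From (2): Ivan ∈ Ethics.
(8): Ivan ∉ Legal.
Suppose Eitan ∉ Legal: no assignment then satisfies all the clues, so Eitan ∈ Legal.

Eitan: Ethics, Legal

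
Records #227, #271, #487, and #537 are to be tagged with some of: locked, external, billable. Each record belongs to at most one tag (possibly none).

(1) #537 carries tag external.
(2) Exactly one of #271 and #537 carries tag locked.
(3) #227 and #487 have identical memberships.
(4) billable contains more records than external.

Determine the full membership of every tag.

locked = {#271}; external = {#537}; billable = {#227, #487}

From (1): #537 ∈ external.
(2) (exactly one): #271 ∈ locked.
Suppose #227 ∈ locked: no assignment then satisfies all the clues, so #227 ∉ locked.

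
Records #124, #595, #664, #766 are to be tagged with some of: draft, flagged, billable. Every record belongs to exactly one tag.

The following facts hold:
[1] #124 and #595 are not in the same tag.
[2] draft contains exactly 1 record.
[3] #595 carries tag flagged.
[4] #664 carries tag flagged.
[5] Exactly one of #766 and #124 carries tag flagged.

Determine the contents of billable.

From (3): #595 ∈ flagged.
From (4): #664 ∈ flagged.
(1): #124 ∉ flagged.
(5) (exactly one): #766 ∈ flagged.
(2): only 1 candidates remain for draft, so all are in.

billable = {}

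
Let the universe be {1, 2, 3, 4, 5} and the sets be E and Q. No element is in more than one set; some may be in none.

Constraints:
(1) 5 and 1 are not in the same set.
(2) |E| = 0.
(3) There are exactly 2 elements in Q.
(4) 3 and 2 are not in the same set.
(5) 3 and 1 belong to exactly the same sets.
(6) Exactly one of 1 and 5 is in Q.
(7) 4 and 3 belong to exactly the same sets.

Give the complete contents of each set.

(2): E already has 0, so the rest are out.
Suppose 1 ∈ Q: no assignment then satisfies all the clues, so 1 ∉ Q.

E = {}; Q = {2, 5}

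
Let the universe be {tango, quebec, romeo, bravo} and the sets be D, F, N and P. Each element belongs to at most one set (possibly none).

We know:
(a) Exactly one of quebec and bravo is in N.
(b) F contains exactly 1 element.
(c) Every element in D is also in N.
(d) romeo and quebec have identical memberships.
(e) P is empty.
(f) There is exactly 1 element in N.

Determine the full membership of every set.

D = {}; F = {tango}; N = {bravo}; P = {}

(e): P already has 0, so the rest are out.
Suppose tango ∈ D: no assignment then satisfies all the clues, so tango ∉ D.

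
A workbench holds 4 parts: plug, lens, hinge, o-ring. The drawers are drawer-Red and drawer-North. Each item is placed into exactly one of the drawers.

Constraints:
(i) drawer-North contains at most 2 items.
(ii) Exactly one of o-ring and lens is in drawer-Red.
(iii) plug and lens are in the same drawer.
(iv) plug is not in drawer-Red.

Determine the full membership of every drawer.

From (iv): plug ∉ drawer-Red.
(iii): lens matches plug: lens ∉ drawer-Red.
Only one drawer left: plug ∈ drawer-North.
Only one drawer left: lens ∈ drawer-North.
(i): drawer-North already has 2, so the rest are out.
(ii) (exactly one): o-ring ∈ drawer-Red.
Only one drawer left: hinge ∈ drawer-Red.

drawer-Red = {hinge, o-ring}; drawer-North = {lens, plug}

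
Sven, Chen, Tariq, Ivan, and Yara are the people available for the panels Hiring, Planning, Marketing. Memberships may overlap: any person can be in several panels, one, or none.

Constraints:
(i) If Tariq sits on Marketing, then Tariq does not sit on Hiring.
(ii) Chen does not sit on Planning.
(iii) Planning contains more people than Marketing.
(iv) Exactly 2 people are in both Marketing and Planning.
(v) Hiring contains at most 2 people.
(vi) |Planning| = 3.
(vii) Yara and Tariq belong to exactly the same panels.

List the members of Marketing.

Marketing = {Tariq, Yara}

From (ii): Chen ∉ Planning.
Suppose Sven ∈ Marketing: no assignment then satisfies all the clues, so Sven ∉ Marketing.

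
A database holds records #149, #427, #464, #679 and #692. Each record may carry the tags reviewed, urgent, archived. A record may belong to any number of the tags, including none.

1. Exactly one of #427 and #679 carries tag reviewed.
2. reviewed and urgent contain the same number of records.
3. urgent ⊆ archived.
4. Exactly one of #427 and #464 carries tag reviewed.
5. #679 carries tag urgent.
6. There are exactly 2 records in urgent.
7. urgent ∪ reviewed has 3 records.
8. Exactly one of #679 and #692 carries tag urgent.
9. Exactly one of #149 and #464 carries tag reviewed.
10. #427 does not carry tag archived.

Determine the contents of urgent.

urgent = {#149, #679}

From (5): #679 ∈ urgent.
From (10): #427 ∉ archived.
(3) contrapositive: #427 ∉ urgent.
(3) with #679 ∈ urgent: #679 ∈ archived.
(8) (exactly one): #692 ∉ urgent.
Suppose #149 ∉ urgent: no assignment then satisfies all the clues, so #149 ∈ urgent.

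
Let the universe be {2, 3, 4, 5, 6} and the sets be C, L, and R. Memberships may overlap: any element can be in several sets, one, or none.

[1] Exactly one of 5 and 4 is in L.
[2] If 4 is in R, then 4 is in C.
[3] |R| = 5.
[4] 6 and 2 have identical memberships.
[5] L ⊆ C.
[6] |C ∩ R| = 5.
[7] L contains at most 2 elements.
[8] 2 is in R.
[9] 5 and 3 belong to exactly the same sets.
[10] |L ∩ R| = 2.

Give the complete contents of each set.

C = {2, 3, 4, 5, 6}; L = {3, 5}; R = {2, 3, 4, 5, 6}

From (8): 2 ∈ R.
(3): only 5 candidates remain for R, so all are in.
(2): 4 ∈ C.
Suppose 2 ∉ C: no assignment then satisfies all the clues, so 2 ∈ C.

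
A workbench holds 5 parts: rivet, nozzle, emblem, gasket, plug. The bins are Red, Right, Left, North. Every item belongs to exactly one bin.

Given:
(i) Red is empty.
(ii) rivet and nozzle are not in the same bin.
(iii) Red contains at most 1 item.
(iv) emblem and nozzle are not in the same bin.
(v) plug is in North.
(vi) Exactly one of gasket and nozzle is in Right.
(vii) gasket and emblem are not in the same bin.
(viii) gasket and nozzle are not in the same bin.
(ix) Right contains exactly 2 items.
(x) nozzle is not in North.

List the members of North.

North = {emblem, plug}

From (v): plug ∈ North.
From (x): nozzle ∉ North.
(i): Red already has 0, so the rest are out.
Suppose rivet ∈ North: no assignment then satisfies all the clues, so rivet ∉ North.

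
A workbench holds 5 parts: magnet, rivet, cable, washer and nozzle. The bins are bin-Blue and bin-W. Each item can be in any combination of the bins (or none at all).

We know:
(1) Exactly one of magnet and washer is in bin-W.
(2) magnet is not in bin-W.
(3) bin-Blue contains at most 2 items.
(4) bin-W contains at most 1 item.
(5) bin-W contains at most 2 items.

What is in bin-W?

From (2): magnet ∉ bin-W.
(1) (exactly one): washer ∈ bin-W.
(4): bin-W already has 1, so the rest are out.

bin-W = {washer}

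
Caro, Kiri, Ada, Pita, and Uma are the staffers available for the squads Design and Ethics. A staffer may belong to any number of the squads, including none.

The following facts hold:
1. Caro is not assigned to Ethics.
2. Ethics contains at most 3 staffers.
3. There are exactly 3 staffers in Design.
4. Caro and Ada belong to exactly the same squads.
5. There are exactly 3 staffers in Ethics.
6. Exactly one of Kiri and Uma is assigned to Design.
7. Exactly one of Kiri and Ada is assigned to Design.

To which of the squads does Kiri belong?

Kiri: Ethics

From (1): Caro ∉ Ethics.
(4): Ada matches Caro: Ada ∉ Ethics.
(5): only 3 candidates remain for Ethics, so all are in.
Suppose Kiri ∈ Design: no assignment then satisfies all the clues, so Kiri ∉ Design.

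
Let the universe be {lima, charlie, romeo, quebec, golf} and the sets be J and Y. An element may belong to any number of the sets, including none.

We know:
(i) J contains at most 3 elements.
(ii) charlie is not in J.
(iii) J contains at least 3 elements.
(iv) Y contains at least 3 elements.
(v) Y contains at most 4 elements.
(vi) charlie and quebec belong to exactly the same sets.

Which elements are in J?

From (ii): charlie ∉ J.
(vi): quebec matches charlie: quebec ∉ J.
(iii): only 3 candidates remain for J, so all are in.

J = {golf, lima, romeo}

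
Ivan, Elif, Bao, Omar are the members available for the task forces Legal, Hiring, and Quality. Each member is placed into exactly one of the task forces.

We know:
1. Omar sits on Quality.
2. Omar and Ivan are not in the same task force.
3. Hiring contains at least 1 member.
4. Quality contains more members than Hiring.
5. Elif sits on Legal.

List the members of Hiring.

Hiring = {Ivan}

From (1): Omar ∈ Quality.
From (5): Elif ∈ Legal.
(2): Ivan ∉ Quality.
Suppose Ivan ∉ Hiring: no assignment then satisfies all the clues, so Ivan ∈ Hiring.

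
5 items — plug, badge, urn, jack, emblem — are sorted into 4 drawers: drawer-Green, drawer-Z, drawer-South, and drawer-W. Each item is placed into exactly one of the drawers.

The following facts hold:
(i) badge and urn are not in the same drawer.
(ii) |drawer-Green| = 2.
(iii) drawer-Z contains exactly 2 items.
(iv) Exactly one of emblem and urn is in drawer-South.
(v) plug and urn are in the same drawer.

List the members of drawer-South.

drawer-South = {emblem}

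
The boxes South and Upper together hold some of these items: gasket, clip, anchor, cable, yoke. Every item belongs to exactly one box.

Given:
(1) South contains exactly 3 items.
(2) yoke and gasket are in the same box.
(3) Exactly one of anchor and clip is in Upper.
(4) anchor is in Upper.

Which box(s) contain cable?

cable: Upper

From (4): anchor ∈ Upper.
(3) (exactly one): clip ∉ Upper.
Only one box left: clip ∈ South.
Suppose cable ∈ South: no assignment then satisfies all the clues, so cable ∉ South.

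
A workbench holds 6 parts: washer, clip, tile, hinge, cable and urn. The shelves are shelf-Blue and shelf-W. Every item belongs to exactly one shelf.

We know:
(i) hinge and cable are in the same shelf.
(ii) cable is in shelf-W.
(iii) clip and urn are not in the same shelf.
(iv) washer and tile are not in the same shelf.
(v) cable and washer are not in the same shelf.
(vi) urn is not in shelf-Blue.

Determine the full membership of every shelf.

shelf-Blue = {clip, washer}; shelf-W = {cable, hinge, tile, urn}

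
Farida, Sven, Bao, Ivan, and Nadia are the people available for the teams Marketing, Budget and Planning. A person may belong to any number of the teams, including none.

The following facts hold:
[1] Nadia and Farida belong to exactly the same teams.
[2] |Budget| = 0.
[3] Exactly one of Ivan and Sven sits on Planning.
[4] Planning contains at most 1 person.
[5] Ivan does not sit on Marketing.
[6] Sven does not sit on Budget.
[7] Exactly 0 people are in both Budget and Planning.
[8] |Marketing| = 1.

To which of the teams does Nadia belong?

From (5): Ivan ∉ Marketing.
From (6): Sven ∉ Budget.
(2): Budget already has 0, so the rest are out.
Suppose Nadia ∈ Marketing: no assignment then satisfies all the clues, so Nadia ∉ Marketing.

Nadia: none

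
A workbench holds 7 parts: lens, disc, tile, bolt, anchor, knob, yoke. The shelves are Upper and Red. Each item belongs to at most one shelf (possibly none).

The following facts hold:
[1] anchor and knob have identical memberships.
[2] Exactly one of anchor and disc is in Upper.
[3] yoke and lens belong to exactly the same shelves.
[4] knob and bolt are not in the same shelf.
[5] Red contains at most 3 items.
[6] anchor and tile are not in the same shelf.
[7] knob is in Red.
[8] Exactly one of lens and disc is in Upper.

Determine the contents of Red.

Red = {anchor, knob}

From (7): knob ∈ Red.
(1): anchor matches knob: anchor ∉ Upper.
(1): anchor matches knob: anchor ∈ Red.
(2) (exactly one): disc ∈ Upper.
(4): bolt ∉ Red.
(6): tile ∉ Red.
(8) (exactly one): lens ∉ Upper.
(3): yoke matches lens: yoke ∉ Upper.
Suppose lens ∈ Red: no assignment then satisfies all the clues, so lens ∉ Red.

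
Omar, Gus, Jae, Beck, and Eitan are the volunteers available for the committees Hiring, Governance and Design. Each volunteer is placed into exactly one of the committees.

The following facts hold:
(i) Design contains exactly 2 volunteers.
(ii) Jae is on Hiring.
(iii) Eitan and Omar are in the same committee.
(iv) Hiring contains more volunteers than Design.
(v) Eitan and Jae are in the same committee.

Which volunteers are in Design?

From (ii): Jae ∈ Hiring.
(v): Eitan matches Jae: Eitan ∈ Hiring.
(iii): Omar matches Eitan: Omar ∈ Hiring.
(i): only 2 candidates remain for Design, so all are in.

Design = {Beck, Gus}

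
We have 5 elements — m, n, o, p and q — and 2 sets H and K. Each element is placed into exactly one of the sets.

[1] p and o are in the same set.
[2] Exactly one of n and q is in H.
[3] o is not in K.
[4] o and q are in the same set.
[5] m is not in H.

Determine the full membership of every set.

From (3): o ∉ K.
From (5): m ∉ H.
(1): p matches o: p ∉ K.
(4): q matches o: q ∉ K.
Only one set left: m ∈ K.
Only one set left: o ∈ H.
Only one set left: p ∈ H.
Only one set left: q ∈ H.
(2) (exactly one): n ∉ H.
Only one set left: n ∈ K.

H = {o, p, q}; K = {m, n}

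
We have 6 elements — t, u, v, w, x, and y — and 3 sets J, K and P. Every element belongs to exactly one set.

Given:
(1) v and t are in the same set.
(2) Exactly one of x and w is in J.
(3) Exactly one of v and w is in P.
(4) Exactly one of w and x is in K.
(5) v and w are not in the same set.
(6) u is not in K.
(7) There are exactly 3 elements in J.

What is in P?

From (6): u ∉ K.
Suppose t ∉ P: no assignment then satisfies all the clues, so t ∈ P.

P = {t, v}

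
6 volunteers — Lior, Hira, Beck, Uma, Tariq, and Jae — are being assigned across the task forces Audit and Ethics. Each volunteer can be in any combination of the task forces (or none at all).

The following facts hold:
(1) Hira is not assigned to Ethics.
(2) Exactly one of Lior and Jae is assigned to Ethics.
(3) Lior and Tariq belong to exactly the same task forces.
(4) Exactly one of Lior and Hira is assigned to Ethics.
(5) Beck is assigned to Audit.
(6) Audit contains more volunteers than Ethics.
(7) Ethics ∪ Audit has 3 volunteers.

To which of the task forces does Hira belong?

From (1): Hira ∉ Ethics.
From (5): Beck ∈ Audit.
(4) (exactly one): Lior ∈ Ethics.
(2) (exactly one): Jae ∉ Ethics.
(3): Tariq matches Lior: Tariq ∈ Ethics.
Suppose Hira ∈ Audit: no assignment then satisfies all the clues, so Hira ∉ Audit.

Hira: none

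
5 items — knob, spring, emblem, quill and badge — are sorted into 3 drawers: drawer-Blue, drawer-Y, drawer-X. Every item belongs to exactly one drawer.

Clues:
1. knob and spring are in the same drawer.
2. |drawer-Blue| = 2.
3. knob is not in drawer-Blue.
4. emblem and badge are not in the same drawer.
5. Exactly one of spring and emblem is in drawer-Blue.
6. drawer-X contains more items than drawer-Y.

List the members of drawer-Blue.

From (3): knob ∉ drawer-Blue.
(1): spring matches knob: spring ∉ drawer-Blue.
(5) (exactly one): emblem ∈ drawer-Blue.
(4): badge ∉ drawer-Blue.
(2): only 2 candidates remain for drawer-Blue, so all are in.

drawer-Blue = {emblem, quill}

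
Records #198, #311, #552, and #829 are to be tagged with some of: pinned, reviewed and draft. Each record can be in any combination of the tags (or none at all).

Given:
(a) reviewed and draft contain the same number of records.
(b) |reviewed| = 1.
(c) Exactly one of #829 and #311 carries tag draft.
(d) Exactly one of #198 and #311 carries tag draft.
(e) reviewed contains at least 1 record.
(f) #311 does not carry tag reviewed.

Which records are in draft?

draft = {#311}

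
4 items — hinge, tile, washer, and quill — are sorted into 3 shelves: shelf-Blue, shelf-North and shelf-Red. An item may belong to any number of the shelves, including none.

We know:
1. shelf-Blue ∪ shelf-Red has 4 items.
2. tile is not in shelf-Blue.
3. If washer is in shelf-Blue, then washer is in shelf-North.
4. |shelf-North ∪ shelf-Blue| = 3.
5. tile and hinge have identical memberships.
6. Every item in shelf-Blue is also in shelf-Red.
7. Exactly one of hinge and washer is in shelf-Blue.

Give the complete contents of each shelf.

shelf-Blue = {washer}; shelf-North = {hinge, tile, washer}; shelf-Red = {hinge, quill, tile, washer}

From (2): tile ∉ shelf-Blue.
(5): hinge matches tile: hinge ∉ shelf-Blue.
(7) (exactly one): washer ∈ shelf-Blue.
(3): washer ∈ shelf-North.
(6) with washer ∈ shelf-Blue: washer ∈ shelf-Red.
Suppose hinge ∉ shelf-North: no assignment then satisfies all the clues, so hinge ∈ shelf-North.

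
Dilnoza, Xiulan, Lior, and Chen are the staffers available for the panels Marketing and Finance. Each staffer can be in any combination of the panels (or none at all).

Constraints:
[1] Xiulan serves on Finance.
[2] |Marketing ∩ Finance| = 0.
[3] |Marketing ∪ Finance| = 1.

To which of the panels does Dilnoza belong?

Dilnoza: none

From (1): Xiulan ∈ Finance.
Suppose Dilnoza ∈ Marketing: no assignment then satisfies all the clues, so Dilnoza ∉ Marketing.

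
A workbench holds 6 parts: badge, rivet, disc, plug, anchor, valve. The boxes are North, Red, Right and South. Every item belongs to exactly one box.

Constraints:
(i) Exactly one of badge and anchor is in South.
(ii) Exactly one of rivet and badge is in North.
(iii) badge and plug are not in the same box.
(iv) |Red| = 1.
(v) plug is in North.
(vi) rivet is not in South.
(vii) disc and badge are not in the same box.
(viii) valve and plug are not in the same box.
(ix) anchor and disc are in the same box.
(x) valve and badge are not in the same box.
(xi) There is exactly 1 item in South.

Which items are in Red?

Red = {valve}

From (v): plug ∈ North.
From (vi): rivet ∉ South.
(iii): badge ∉ North.
(viii): valve ∉ North.
(ii) (exactly one): rivet ∈ North.
Suppose badge ∈ Red: no assignment then satisfies all the clues, so badge ∉ Red.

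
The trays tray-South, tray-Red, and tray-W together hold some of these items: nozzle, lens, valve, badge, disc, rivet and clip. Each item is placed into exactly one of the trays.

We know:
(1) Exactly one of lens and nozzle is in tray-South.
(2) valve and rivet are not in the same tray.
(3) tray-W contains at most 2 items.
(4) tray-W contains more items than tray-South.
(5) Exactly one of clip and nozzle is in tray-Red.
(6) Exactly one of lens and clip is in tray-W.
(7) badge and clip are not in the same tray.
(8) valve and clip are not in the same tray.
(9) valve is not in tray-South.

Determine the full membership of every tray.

tray-South = {lens}; tray-Red = {badge, disc, nozzle, valve}; tray-W = {clip, rivet}

From (9): valve ∉ tray-South.
Suppose nozzle ∈ tray-South: no assignment then satisfies all the clues, so nozzle ∉ tray-South.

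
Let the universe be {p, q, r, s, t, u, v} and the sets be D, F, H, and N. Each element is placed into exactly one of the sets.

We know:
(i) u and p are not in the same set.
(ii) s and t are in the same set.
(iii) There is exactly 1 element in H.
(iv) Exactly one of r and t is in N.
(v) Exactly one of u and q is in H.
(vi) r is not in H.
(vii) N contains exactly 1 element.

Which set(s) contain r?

r: N

From (vi): r ∉ H.
Suppose r ∈ D: no assignment then satisfies all the clues, so r ∉ D.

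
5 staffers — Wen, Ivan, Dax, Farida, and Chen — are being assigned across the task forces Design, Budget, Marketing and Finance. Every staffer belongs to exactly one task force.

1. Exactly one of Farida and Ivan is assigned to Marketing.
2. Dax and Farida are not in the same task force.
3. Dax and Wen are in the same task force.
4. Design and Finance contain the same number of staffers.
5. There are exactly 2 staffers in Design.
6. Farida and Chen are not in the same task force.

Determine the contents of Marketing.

Marketing = {Farida}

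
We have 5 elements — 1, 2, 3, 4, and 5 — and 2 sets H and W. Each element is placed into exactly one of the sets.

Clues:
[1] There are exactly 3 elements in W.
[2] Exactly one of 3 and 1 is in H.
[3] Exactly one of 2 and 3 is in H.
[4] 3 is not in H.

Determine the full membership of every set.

From (4): 3 ∉ H.
(2) (exactly one): 1 ∈ H.
(3) (exactly one): 2 ∈ H.
Only one set left: 3 ∈ W.
(1): only 3 candidates remain for W, so all are in.

H = {1, 2}; W = {3, 4, 5}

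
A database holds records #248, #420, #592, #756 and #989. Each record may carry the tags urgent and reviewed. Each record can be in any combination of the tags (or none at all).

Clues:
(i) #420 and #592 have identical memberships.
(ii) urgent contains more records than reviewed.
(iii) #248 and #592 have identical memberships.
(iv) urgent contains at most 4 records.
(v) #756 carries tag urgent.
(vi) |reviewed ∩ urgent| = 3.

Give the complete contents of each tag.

urgent = {#248, #420, #592, #756}; reviewed = {#248, #420, #592}

From (v): #756 ∈ urgent.
Suppose #248 ∉ urgent: no assignment then satisfies all the clues, so #248 ∈ urgent.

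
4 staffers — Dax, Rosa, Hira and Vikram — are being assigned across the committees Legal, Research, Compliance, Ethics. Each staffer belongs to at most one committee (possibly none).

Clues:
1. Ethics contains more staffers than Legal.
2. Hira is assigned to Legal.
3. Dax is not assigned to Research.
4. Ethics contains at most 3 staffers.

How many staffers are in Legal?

1

From (2): Hira ∈ Legal.
From (3): Dax ∉ Research.
Suppose Dax ∈ Legal: no assignment then satisfies all the clues, so Dax ∉ Legal.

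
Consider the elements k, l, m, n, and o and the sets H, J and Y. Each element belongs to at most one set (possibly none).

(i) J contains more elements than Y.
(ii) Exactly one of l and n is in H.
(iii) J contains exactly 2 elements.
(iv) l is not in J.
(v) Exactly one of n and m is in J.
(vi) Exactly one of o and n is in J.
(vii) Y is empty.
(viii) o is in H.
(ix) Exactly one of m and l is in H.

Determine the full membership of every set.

From (iv): l ∉ J.
From (viii): o ∈ H.
(vi) (exactly one): n ∈ J.
(vii): Y already has 0, so the rest are out.
(ii) (exactly one): l ∈ H.
(v) (exactly one): m ∉ J.
(ix) (exactly one): m ∉ H.
(iii): only 2 candidates remain for J, so all are in.

H = {l, o}; J = {k, n}; Y = {}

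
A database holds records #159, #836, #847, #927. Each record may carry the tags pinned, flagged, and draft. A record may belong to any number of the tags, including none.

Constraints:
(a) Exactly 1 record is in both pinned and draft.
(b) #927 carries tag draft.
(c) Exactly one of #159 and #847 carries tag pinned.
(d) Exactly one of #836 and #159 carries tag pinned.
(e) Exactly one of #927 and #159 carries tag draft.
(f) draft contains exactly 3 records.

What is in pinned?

pinned = {#159, #927}

From (b): #927 ∈ draft.
(e) (exactly one): #159 ∉ draft.
(f): only 3 candidates remain for draft, so all are in.
Suppose #159 ∉ pinned: no assignment then satisfies all the clues, so #159 ∈ pinned.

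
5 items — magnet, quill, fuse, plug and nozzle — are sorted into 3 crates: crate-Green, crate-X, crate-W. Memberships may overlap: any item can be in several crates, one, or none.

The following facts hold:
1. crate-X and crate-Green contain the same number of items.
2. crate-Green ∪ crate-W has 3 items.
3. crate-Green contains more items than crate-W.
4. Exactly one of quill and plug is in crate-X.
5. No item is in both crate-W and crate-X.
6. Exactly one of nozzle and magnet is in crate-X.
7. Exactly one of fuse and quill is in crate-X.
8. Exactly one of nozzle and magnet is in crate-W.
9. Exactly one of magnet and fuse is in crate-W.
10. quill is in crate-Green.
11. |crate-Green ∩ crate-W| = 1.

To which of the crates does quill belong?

quill: crate-Green

From (10): quill ∈ crate-Green.
Suppose quill ∈ crate-X: no assignment then satisfies all the clues, so quill ∉ crate-X.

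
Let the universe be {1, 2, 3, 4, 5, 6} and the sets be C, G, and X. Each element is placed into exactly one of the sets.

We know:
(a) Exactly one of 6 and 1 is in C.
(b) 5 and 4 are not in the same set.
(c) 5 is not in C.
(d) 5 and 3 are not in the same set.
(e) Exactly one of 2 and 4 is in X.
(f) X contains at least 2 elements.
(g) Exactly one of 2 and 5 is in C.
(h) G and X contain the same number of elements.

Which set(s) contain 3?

3: X

From (c): 5 ∉ C.
(g) (exactly one): 2 ∈ C.
(e) (exactly one): 4 ∈ X.
(b): 5 ∉ X.
Only one set left: 5 ∈ G.
(d): 3 ∉ G.
Suppose 3 ∈ C: no assignment then satisfies all the clues, so 3 ∉ C.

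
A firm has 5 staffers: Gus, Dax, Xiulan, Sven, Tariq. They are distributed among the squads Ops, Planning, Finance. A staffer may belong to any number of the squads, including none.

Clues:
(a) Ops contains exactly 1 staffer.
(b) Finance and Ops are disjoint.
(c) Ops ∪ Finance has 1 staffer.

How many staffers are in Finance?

0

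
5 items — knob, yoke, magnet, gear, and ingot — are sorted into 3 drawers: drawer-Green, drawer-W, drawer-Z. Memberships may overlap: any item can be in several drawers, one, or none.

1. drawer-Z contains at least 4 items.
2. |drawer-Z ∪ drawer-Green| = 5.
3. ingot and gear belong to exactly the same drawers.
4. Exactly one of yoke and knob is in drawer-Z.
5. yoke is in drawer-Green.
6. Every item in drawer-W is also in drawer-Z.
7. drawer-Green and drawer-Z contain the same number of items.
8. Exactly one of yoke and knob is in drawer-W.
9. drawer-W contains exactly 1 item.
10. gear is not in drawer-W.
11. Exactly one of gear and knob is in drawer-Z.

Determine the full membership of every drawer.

From (5): yoke ∈ drawer-Green.
From (10): gear ∉ drawer-W.
(3): ingot matches gear: ingot ∉ drawer-W.
Suppose knob ∉ drawer-Green: no assignment then satisfies all the clues, so knob ∈ drawer-Green.

drawer-Green = {gear, ingot, knob, yoke}; drawer-W = {yoke}; drawer-Z = {gear, ingot, magnet, yoke}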